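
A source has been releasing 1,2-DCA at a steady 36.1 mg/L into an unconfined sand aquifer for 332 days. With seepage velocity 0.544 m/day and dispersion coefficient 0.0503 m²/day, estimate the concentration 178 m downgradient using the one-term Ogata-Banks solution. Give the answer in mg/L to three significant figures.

24.3 mg/L

For a continuous step input, C/C₀ ≈ ½·erfc((x−vt)/(2√(Dt))).
vt = 0.544 × 332 = 180.608 m and 2√(Dt) = 2√(0.0503 × 332) = 8.173 m.
Argument (x−vt)/(2√(Dt)) = (178 − 180.608)/8.173 = -0.3191; ½·erfc(-0.3191) = 0.6741.
C = 36.1 × 0.6741 = 24.3 mg/L.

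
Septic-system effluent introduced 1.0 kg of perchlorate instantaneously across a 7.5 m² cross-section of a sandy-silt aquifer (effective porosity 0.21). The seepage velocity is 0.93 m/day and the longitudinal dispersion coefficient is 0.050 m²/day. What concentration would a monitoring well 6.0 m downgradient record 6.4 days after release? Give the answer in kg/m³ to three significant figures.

0.316 kg/m³

For an instantaneous plane source, C(x,t) = M/(n_e·A·√(4πDt)) · exp(−(x−vt)²/(4Dt)), with n_e·A the pore (flow) area.
Plume center vt = 0.93 × 6.4 = 5.952 m, so the well at 6.0 m is 0.048 m downgradient of the peak.
√(4πDt) = 2.005 m, giving peak height M/(n_e·A·√(4πDt)) = 1.0/(0.21 × 7.5 × 2.005) = 0.3167 kg/m³.
(x−vt)²/(4Dt) = (0.048)²/(4 × 0.050 × 6.4) = 0.001800; exp(−0.001800) = 0.9982.
C = 0.3167 × 0.9982 = 0.316 kg/m³.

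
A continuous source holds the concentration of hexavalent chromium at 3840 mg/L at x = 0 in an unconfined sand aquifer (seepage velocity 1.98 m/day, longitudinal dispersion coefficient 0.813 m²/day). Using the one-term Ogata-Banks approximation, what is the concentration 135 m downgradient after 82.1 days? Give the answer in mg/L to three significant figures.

For a continuous step input, C/C₀ ≈ ½·erfc((x−vt)/(2√(Dt))).
vt = 1.98 × 82.1 = 162.558 m and 2√(Dt) = 2√(0.813 × 82.1) = 16.34 m.
Argument (x−vt)/(2√(Dt)) = (135 − 162.558)/16.34 = -1.687; ½·erfc(-1.687) = 0.9915.
C = 3840 × 0.9915 = 3810 mg/L.

3810 mg/L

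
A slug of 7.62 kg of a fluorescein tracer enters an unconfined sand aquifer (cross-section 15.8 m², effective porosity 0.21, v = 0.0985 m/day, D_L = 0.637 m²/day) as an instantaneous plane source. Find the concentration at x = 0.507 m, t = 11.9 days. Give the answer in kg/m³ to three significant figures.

0.232 kg/m³

For an instantaneous plane source, C(x,t) = M/(n_e·A·√(4πDt)) · exp(−(x−vt)²/(4Dt)), with n_e·A the pore (flow) area.
Plume center vt = 0.0985 × 11.9 = 1.17215 m, so the well at 0.507 m is 0.66515 m upgradient of the peak.
√(4πDt) = 9.760 m, giving peak height M/(n_e·A·√(4πDt)) = 7.62/(0.21 × 15.8 × 9.760) = 0.2353 kg/m³.
(x−vt)²/(4Dt) = (-0.66515)²/(4 × 0.637 × 11.9) = 0.01459; exp(−0.01459) = 0.9855.
C = 0.2353 × 0.9855 = 0.232 kg/m³.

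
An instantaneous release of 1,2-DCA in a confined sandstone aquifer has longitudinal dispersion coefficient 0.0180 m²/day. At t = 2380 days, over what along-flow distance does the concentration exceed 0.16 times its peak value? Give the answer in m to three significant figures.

35.4 m

The plume is Gaussian with σ = √(2Dt) = √(2 × 0.0180 × 2380) = 9.256 m.
C/C_peak = exp(−Δx²/(2σ²)) = 0.16 ⇒ Δx = σ·√(−2 ln 0.16) = 9.256 × 1.914 = 17.72 m.
Width = 2Δx = 35.4 m.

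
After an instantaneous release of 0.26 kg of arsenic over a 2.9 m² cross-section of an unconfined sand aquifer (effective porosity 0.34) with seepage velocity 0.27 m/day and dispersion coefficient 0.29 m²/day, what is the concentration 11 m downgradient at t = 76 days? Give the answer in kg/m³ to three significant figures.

For an instantaneous plane source, C(x,t) = M/(n_e·A·√(4πDt)) · exp(−(x−vt)²/(4Dt)), with n_e·A the pore (flow) area.
Plume center vt = 0.27 × 76 = 20.52 m, so the well at 11 m is 9.52 m upgradient of the peak.
√(4πDt) = 16.64 m, giving peak height M/(n_e·A·√(4πDt)) = 0.26/(0.34 × 2.9 × 16.64) = 0.01585 kg/m³.
(x−vt)²/(4Dt) = (-9.52)²/(4 × 0.29 × 76) = 1.028; exp(−1.028) = 0.3577.
C = 0.01585 × 0.3577 = 0.00567 kg/m³.

0.00567 kg/m³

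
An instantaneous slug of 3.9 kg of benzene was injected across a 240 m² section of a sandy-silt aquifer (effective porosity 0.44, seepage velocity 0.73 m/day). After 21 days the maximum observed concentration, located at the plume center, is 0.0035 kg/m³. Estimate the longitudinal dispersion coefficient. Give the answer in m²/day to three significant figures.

0.422 m²/day

At the plume center C_max = M/(n_e·A·√(4πDt)), so D = M²/(4πt·(n_e·A·C_max)²).
n_e·A·C_max = 0.44 × 240 × 0.0035 = 0.3696 kg/m.
D = 3.9²/(4π × 21 × 0.3696²) = 0.422 m²/day.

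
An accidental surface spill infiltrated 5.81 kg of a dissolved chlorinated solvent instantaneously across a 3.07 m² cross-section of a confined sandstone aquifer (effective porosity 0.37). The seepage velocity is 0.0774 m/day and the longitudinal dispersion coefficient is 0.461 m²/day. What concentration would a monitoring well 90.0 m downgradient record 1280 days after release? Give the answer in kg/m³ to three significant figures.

0.0574 kg/m³

For an instantaneous plane source, C(x,t) = M/(n_e·A·√(4πDt)) · exp(−(x−vt)²/(4Dt)), with n_e·A the pore (flow) area.
Plume center vt = 0.0774 × 1280 = 99.072 m, so the well at 90.0 m is 9.072 m upgradient of the peak.
√(4πDt) = 86.11 m, giving peak height M/(n_e·A·√(4πDt)) = 5.81/(0.37 × 3.07 × 86.11) = 0.05940 kg/m³.
(x−vt)²/(4Dt) = (-9.072)²/(4 × 0.461 × 1280) = 0.03487; exp(−0.03487) = 0.9657.
C = 0.05940 × 0.9657 = 0.0574 kg/m³.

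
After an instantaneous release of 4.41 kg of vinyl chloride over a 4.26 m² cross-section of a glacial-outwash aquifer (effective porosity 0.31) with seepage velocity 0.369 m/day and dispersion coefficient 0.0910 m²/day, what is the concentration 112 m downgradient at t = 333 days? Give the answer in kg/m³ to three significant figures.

For an instantaneous plane source, C(x,t) = M/(n_e·A·√(4πDt)) · exp(−(x−vt)²/(4Dt)), with n_e·A the pore (flow) area.
Plume center vt = 0.369 × 333 = 122.877 m, so the well at 112 m is 10.877 m upgradient of the peak.
√(4πDt) = 19.51 m, giving peak height M/(n_e·A·√(4πDt)) = 4.41/(0.31 × 4.26 × 19.51) = 0.1712 kg/m³.
(x−vt)²/(4Dt) = (-10.877)²/(4 × 0.0910 × 333) = 0.9761; exp(−0.9761) = 0.3768.
C = 0.1712 × 0.3768 = 0.0645 kg/m³.

0.0645 kg/m³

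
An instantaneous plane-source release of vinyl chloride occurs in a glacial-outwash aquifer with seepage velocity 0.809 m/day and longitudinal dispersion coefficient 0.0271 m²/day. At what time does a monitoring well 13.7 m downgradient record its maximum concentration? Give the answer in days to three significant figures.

For the 1D instantaneous-source solution, setting ∂C/∂t = 0 at fixed x gives v²t² + 2Dt − x² = 0, so t = (√(D² + v²x²) − D)/v².
√(D² + v²x²) = √(0.0271² + 0.809² × 13.7²) = 11.08; v² = 0.654481.
t = (11.08 − 0.0271)/0.654481 = 16.9 days (vs. the pure-advection estimate x/v = 16.9 d).

16.9 days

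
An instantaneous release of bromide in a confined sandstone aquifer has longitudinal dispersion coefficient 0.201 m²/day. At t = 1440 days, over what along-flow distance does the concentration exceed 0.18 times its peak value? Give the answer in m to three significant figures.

89.1 m

The plume is Gaussian with σ = √(2Dt) = √(2 × 0.201 × 1440) = 24.06 m.
C/C_peak = exp(−Δx²/(2σ²)) = 0.18 ⇒ Δx = σ·√(−2 ln 0.18) = 24.06 × 1.852 = 44.56 m.
Width = 2Δx = 89.1 m.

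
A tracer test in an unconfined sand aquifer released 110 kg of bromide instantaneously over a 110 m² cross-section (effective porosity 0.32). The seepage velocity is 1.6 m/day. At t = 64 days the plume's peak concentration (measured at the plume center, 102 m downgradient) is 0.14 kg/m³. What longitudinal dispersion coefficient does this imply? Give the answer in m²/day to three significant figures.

At the plume center C_max = M/(n_e·A·√(4πDt)), so D = M²/(4πt·(n_e·A·C_max)²).
n_e·A·C_max = 0.32 × 110 × 0.14 = 4.928 kg/m.
D = 110²/(4π × 64 × 4.928²) = 0.620 m²/day.

0.620 m²/day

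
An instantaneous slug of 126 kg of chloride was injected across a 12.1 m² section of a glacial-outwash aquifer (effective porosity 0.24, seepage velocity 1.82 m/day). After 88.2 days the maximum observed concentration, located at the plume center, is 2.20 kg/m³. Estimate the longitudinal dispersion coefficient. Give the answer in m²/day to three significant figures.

0.351 m²/day

At the plume center C_max = M/(n_e·A·√(4πDt)), so D = M²/(4πt·(n_e·A·C_max)²).
n_e·A·C_max = 0.24 × 12.1 × 2.20 = 6.389 kg/m.
D = 126²/(4π × 88.2 × 6.389²) = 0.351 m²/day.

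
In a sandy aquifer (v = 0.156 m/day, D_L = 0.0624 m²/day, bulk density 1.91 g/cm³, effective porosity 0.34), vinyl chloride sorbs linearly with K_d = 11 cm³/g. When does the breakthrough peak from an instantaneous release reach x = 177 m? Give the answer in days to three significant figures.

71100 days

Retardation factor R = 1 + ρ_b·K_d/n = 1 + 1.91 × 11/0.34 = 62.79.
Sorption retards both mechanisms: v_R = v/R = 0.002484 m/day, D_R = D/R = 0.0009938 m²/day.
Peak time from v_R²t² + 2D_R t − x² = 0: t = (√(D_R² + v_R²x²) − D_R)/v_R².
√(D_R² + v_R²x²) = √(0.0009938² + 0.002484² × 177²) = 0.4397; v_R² = 6.170e-06.
t = (0.4397 − 0.0009938)/6.170e-06 = 71100 days.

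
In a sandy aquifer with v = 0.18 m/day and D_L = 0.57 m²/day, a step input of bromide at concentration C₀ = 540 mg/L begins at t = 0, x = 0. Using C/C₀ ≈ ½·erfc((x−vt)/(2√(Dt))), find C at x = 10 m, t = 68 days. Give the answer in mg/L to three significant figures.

324 mg/L

For a continuous step input, C/C₀ ≈ ½·erfc((x−vt)/(2√(Dt))).
vt = 0.18 × 68 = 12.24 m and 2√(Dt) = 2√(0.57 × 68) = 12.45 m.
Argument (x−vt)/(2√(Dt)) = (10 − 12.24)/12.45 = -0.1799; ½·erfc(-0.1799) = 0.6004.
C = 540 × 0.6004 = 324 mg/L.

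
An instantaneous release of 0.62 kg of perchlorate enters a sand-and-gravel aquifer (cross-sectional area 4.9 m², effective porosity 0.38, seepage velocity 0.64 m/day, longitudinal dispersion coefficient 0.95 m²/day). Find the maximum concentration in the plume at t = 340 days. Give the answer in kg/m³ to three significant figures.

0.00523 kg/m³

The peak of an instantaneous 1D plume sits at x = vt; there the Gaussian factor is 1 and C_max = M/(n_e·A·√(4πDt)), where n_e·A is the pore area the mass is dissolved in.
√(4πDt) = √(4π × 0.95 × 340) = 63.71 m, so C_max = 0.62/(0.38 × 4.9 × 63.71) = 0.00523 kg/m³.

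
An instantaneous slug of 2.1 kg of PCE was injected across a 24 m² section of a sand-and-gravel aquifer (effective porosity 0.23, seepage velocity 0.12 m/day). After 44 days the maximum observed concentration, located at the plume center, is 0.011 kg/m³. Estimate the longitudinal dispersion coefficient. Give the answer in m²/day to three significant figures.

2.16 m²/day

At the plume center C_max = M/(n_e·A·√(4πDt)), so D = M²/(4πt·(n_e·A·C_max)²).
n_e·A·C_max = 0.23 × 24 × 0.011 = 0.06072 kg/m.
D = 2.1²/(4π × 44 × 0.06072²) = 2.16 m²/day.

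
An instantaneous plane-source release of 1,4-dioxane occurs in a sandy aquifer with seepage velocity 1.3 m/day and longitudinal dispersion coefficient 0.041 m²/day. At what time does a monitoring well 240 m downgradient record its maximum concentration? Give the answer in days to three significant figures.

185 days

For the 1D instantaneous-source solution, setting ∂C/∂t = 0 at fixed x gives v²t² + 2Dt − x² = 0, so t = (√(D² + v²x²) − D)/v².
√(D² + v²x²) = √(0.041² + 1.3² × 240²) = 312.0; v² = 1.69.
t = (312.0 − 0.041)/1.69 = 185 days (vs. the pure-advection estimate x/v = 185 d).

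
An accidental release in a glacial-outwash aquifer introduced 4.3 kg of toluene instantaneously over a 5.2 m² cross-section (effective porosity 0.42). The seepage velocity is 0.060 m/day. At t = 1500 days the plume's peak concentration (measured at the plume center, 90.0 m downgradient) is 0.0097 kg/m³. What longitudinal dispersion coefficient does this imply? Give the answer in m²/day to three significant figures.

At the plume center C_max = M/(n_e·A·√(4πDt)), so D = M²/(4πt·(n_e·A·C_max)²).
n_e·A·C_max = 0.42 × 5.2 × 0.0097 = 0.02118 kg/m.
D = 4.3²/(4π × 1500 × 0.02118²) = 2.19 m²/day.

2.19 m²/day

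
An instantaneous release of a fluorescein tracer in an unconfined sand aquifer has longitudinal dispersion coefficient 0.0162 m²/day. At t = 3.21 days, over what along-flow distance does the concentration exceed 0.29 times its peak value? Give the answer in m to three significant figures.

1.01 m

The plume is Gaussian with σ = √(2Dt) = √(2 × 0.0162 × 3.21) = 0.3225 m.
C/C_peak = exp(−Δx²/(2σ²)) = 0.29 ⇒ Δx = σ·√(−2 ln 0.29) = 0.3225 × 1.573 = 0.5073 m.
Width = 2Δx = 1.01 m.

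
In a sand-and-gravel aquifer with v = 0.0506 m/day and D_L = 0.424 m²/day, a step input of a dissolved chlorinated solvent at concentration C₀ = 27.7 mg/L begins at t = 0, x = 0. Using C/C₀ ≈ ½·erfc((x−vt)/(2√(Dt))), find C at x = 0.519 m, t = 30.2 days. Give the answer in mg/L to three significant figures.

For a continuous step input, C/C₀ ≈ ½·erfc((x−vt)/(2√(Dt))).
vt = 0.0506 × 30.2 = 1.52812 m and 2√(Dt) = 2√(0.424 × 30.2) = 7.157 m.
Argument (x−vt)/(2√(Dt)) = (0.519 − 1.52812)/7.157 = -0.1410; ½·erfc(-0.1410) = 0.5790.
C = 27.7 × 0.5790 = 16.0 mg/L.

16.0 mg/L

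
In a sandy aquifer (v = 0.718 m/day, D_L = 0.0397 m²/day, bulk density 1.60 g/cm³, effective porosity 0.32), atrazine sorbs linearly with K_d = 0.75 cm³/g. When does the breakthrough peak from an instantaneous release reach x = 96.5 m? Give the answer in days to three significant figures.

638 days

Retardation factor R = 1 + ρ_b·K_d/n = 1 + 1.60 × 0.75/0.32 = 4.750.
Sorption retards both mechanisms: v_R = v/R = 0.1512 m/day, D_R = D/R = 0.008358 m²/day.
Peak time from v_R²t² + 2D_R t − x² = 0: t = (√(D_R² + v_R²x²) − D_R)/v_R².
√(D_R² + v_R²x²) = √(0.008358² + 0.1512² × 96.5²) = 14.59; v_R² = 0.02286.
t = (14.59 − 0.008358)/0.02286 = 638 days.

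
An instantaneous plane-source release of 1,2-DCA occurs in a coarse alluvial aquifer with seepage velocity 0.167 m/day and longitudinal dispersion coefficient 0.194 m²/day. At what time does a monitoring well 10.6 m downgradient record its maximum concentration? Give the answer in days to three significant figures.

For the 1D instantaneous-source solution, setting ∂C/∂t = 0 at fixed x gives v²t² + 2Dt − x² = 0, so t = (√(D² + v²x²) − D)/v².
√(D² + v²x²) = √(0.194² + 0.167² × 10.6²) = 1.781; v² = 0.027889.
t = (1.781 − 0.194)/0.027889 = 56.9 days (vs. the pure-advection estimate x/v = 63.5 d).

56.9 days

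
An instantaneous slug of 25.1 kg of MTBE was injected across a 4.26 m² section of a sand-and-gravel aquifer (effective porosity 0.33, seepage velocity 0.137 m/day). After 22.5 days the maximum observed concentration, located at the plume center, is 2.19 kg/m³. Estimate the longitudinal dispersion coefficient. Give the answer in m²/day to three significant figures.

At the plume center C_max = M/(n_e·A·√(4πDt)), so D = M²/(4πt·(n_e·A·C_max)²).
n_e·A·C_max = 0.33 × 4.26 × 2.19 = 3.079 kg/m.
D = 25.1²/(4π × 22.5 × 3.079²) = 0.235 m²/day.

0.235 m²/day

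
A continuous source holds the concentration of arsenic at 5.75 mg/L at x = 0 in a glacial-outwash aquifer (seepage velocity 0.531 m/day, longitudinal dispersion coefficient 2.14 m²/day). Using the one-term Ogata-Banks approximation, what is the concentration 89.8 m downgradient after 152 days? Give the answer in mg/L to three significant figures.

For a continuous step input, C/C₀ ≈ ½·erfc((x−vt)/(2√(Dt))).
vt = 0.531 × 152 = 80.712 m and 2√(Dt) = 2√(2.14 × 152) = 36.07 m.
Argument (x−vt)/(2√(Dt)) = (89.8 − 80.712)/36.07 = 0.2520; ½·erfc(0.2520) = 0.3608.
C = 5.75 × 0.3608 = 2.07 mg/L.

2.07 mg/L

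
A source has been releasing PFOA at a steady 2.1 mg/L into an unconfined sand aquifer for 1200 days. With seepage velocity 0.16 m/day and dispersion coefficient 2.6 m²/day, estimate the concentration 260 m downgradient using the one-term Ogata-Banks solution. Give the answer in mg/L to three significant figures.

For a continuous step input, C/C₀ ≈ ½·erfc((x−vt)/(2√(Dt))).
vt = 0.16 × 1200 = 192 m and 2√(Dt) = 2√(2.6 × 1200) = 111.7 m.
Argument (x−vt)/(2√(Dt)) = (260 − 192)/111.7 = 0.6088; ½·erfc(0.6088) = 0.1946.
C = 2.1 × 0.1946 = 0.409 mg/L.

0.409 mg/L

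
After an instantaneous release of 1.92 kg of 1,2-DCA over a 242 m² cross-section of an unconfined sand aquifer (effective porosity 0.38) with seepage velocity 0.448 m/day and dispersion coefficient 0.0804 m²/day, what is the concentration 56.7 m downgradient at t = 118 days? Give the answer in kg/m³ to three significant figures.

0.00130 kg/m³

For an instantaneous plane source, C(x,t) = M/(n_e·A·√(4πDt)) · exp(−(x−vt)²/(4Dt)), with n_e·A the pore (flow) area.
Plume center vt = 0.448 × 118 = 52.864 m, so the well at 56.7 m is 3.836 m downgradient of the peak.
√(4πDt) = 10.92 m, giving peak height M/(n_e·A·√(4πDt)) = 1.92/(0.38 × 242 × 10.92) = 0.001912 kg/m³.
(x−vt)²/(4Dt) = (3.836)²/(4 × 0.0804 × 118) = 0.3878; exp(−0.3878) = 0.6785.
C = 0.001912 × 0.6785 = 0.00130 kg/m³.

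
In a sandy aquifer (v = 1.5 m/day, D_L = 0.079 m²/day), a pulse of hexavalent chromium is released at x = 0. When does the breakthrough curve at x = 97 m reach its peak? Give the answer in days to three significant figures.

64.6 days

For the 1D instantaneous-source solution, setting ∂C/∂t = 0 at fixed x gives v²t² + 2Dt − x² = 0, so t = (√(D² + v²x²) − D)/v².
√(D² + v²x²) = √(0.079² + 1.5² × 97²) = 145.5; v² = 2.25.
t = (145.5 − 0.079)/2.25 = 64.6 days (vs. the pure-advection estimate x/v = 64.7 d).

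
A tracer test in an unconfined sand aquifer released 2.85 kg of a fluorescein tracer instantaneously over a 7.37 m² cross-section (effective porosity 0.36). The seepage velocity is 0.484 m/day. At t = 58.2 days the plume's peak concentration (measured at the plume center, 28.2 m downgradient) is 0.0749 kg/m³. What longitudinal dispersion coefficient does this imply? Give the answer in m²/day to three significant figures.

0.281 m²/day

At the plume center C_max = M/(n_e·A·√(4πDt)), so D = M²/(4πt·(n_e·A·C_max)²).
n_e·A·C_max = 0.36 × 7.37 × 0.0749 = 0.1987 kg/m.
D = 2.85²/(4π × 58.2 × 0.1987²) = 0.281 m²/day.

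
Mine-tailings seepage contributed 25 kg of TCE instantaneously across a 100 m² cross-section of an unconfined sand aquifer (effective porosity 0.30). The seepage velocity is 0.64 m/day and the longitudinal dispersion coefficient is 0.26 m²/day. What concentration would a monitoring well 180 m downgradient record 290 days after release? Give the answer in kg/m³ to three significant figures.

0.0244 kg/m³

For an instantaneous plane source, C(x,t) = M/(n_e·A·√(4πDt)) · exp(−(x−vt)²/(4Dt)), with n_e·A the pore (flow) area.
Plume center vt = 0.64 × 290 = 185.6 m, so the well at 180 m is 5.6 m upgradient of the peak.
√(4πDt) = 30.78 m, giving peak height M/(n_e·A·√(4πDt)) = 25/(0.30 × 100 × 30.78) = 0.02707 kg/m³.
(x−vt)²/(4Dt) = (-5.6)²/(4 × 0.26 × 290) = 0.1040; exp(−0.1040) = 0.9012.
C = 0.02707 × 0.9012 = 0.0244 kg/m³.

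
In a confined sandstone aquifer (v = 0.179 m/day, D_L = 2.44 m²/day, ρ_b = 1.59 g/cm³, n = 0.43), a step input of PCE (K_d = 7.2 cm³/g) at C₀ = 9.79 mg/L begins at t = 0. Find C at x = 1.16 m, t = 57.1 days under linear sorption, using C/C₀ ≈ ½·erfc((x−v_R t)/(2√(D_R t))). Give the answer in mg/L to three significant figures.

3.93 mg/L

Retardation factor R = 1 + ρ_b·K_d/n = 1 + 1.59 × 7.2/0.43 = 27.62.
Sorption retards both mechanisms: v_R = v/R = 0.006481 m/day, D_R = D/R = 0.08834 m²/day.
v_R·t = 0.006481 × 57.1 = 0.3700651 m; 2√(D_R t) = 4.492 m; argument = (1.16 − 0.3700651)/4.492 = 0.1759.
C = C₀ × ½·erfc(0.1759) = 9.79 × 0.4018 = 3.93 mg/L.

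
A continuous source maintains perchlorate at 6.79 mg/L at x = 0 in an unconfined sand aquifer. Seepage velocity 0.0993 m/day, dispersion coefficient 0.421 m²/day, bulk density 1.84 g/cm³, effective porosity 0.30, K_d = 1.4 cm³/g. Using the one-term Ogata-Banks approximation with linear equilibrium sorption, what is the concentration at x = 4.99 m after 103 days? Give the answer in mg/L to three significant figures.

0.652 mg/L

Retardation factor R = 1 + ρ_b·K_d/n = 1 + 1.84 × 1.4/0.30 = 9.587.
Sorption retards both mechanisms: v_R = v/R = 0.01036 m/day, D_R = D/R = 0.04391 m²/day.
v_R·t = 0.01036 × 103 = 1.06708 m; 2√(D_R t) = 4.253 m; argument = (4.99 − 1.06708)/4.253 = 0.9224.
C = C₀ × ½·erfc(0.9224) = 6.79 × 0.09604 = 0.652 mg/L.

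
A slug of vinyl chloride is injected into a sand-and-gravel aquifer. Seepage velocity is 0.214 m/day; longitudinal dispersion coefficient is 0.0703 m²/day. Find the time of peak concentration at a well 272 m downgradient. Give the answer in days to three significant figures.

1270 days

For the 1D instantaneous-source solution, setting ∂C/∂t = 0 at fixed x gives v²t² + 2Dt − x² = 0, so t = (√(D² + v²x²) − D)/v².
√(D² + v²x²) = √(0.0703² + 0.214² × 272²) = 58.21; v² = 0.045796.
t = (58.21 − 0.0703)/0.045796 = 1270 days (vs. the pure-advection estimate x/v = 1270 d).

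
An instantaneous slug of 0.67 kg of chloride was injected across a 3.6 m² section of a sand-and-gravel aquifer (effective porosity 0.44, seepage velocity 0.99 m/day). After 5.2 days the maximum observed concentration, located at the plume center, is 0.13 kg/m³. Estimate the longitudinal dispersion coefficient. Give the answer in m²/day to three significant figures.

0.162 m²/day

At the plume center C_max = M/(n_e·A·√(4πDt)), so D = M²/(4πt·(n_e·A·C_max)²).
n_e·A·C_max = 0.44 × 3.6 × 0.13 = 0.2059 kg/m.
D = 0.67²/(4π × 5.2 × 0.2059²) = 0.162 m²/day.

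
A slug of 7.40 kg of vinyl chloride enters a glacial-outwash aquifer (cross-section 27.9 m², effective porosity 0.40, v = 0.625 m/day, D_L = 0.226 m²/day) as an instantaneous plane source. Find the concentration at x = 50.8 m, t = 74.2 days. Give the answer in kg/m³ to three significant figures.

For an instantaneous plane source, C(x,t) = M/(n_e·A·√(4πDt)) · exp(−(x−vt)²/(4Dt)), with n_e·A the pore (flow) area.
Plume center vt = 0.625 × 74.2 = 46.375 m, so the well at 50.8 m is 4.425 m downgradient of the peak.
√(4πDt) = 14.52 m, giving peak height M/(n_e·A·√(4πDt)) = 7.40/(0.40 × 27.9 × 14.52) = 0.04567 kg/m³.
(x−vt)²/(4Dt) = (4.425)²/(4 × 0.226 × 74.2) = 0.2919; exp(−0.2919) = 0.7468.
C = 0.04567 × 0.7468 = 0.0341 kg/m³.

0.0341 kg/m³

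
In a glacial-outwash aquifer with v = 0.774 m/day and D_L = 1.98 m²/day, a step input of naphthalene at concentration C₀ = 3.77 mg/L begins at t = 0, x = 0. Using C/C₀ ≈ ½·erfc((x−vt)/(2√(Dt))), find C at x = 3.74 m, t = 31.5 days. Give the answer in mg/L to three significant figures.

For a continuous step input, C/C₀ ≈ ½·erfc((x−vt)/(2√(Dt))).
vt = 0.774 × 31.5 = 24.381 m and 2√(Dt) = 2√(1.98 × 31.5) = 15.79 m.
Argument (x−vt)/(2√(Dt)) = (3.74 − 24.381)/15.79 = -1.307; ½·erfc(-1.307) = 0.9677.
C = 3.77 × 0.9677 = 3.65 mg/L.

3.65 mg/L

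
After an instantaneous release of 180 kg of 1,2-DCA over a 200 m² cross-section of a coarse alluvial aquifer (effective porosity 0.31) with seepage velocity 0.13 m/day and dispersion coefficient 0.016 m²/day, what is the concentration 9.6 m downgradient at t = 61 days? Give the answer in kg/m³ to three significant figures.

For an instantaneous plane source, C(x,t) = M/(n_e·A·√(4πDt)) · exp(−(x−vt)²/(4Dt)), with n_e·A the pore (flow) area.
Plume center vt = 0.13 × 61 = 7.93 m, so the well at 9.6 m is 1.67 m downgradient of the peak.
√(4πDt) = 3.502 m, giving peak height M/(n_e·A·√(4πDt)) = 180/(0.31 × 200 × 3.502) = 0.8290 kg/m³.
(x−vt)²/(4Dt) = (1.67)²/(4 × 0.016 × 61) = 0.7144; exp(−0.7144) = 0.4895.
C = 0.8290 × 0.4895 = 0.406 kg/m³.

0.406 kg/m³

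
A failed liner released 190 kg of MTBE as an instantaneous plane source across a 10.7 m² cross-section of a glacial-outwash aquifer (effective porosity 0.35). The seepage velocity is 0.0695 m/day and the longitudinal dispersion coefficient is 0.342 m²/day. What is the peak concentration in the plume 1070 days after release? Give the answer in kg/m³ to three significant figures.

0.748 kg/m³

The peak of an instantaneous 1D plume sits at x = vt; there the Gaussian factor is 1 and C_max = M/(n_e·A·√(4πDt)), where n_e·A is the pore area the mass is dissolved in.
√(4πDt) = √(4π × 0.342 × 1070) = 67.81 m, so C_max = 190/(0.35 × 10.7 × 67.81) = 0.748 kg/m³.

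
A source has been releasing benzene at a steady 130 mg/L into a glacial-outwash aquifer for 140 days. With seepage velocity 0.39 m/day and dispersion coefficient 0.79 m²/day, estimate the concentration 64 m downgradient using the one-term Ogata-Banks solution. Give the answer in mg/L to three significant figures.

For a continuous step input, C/C₀ ≈ ½·erfc((x−vt)/(2√(Dt))).
vt = 0.39 × 140 = 54.6 m and 2√(Dt) = 2√(0.79 × 140) = 21.03 m.
Argument (x−vt)/(2√(Dt)) = (64 − 54.6)/21.03 = 0.4470; ½·erfc(0.4470) = 0.2636.
C = 130 × 0.2636 = 34.3 mg/L.

34.3 mg/L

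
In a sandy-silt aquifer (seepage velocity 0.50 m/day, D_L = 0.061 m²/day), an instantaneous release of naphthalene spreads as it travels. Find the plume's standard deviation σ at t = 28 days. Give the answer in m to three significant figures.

Dispersive spreading gives a Gaussian with σ² = 2Dt; advection only shifts the center.
σ = √(2 × 0.061 × 28) = 1.85 m.

1.85 m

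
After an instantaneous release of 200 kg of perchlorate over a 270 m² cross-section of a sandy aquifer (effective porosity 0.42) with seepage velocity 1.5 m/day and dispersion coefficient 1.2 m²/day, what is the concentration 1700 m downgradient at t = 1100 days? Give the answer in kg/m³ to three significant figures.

For an instantaneous plane source, C(x,t) = M/(n_e·A·√(4πDt)) · exp(−(x−vt)²/(4Dt)), with n_e·A the pore (flow) area.
Plume center vt = 1.5 × 1100 = 1650 m, so the well at 1700 m is 50 m downgradient of the peak.
√(4πDt) = 128.8 m, giving peak height M/(n_e·A·√(4πDt)) = 200/(0.42 × 270 × 128.8) = 0.01369 kg/m³.
(x−vt)²/(4Dt) = (50)²/(4 × 1.2 × 1100) = 0.4735; exp(−0.4735) = 0.6228.
C = 0.01369 × 0.6228 = 0.00853 kg/m³.

0.00853 kg/m³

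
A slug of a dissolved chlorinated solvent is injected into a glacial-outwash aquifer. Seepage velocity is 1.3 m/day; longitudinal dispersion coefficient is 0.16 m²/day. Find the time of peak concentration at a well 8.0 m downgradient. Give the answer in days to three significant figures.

6.06 days

For the 1D instantaneous-source solution, setting ∂C/∂t = 0 at fixed x gives v²t² + 2Dt − x² = 0, so t = (√(D² + v²x²) − D)/v².
√(D² + v²x²) = √(0.16² + 1.3² × 8.0²) = 10.40; v² = 1.69.
t = (10.40 − 0.16)/1.69 = 6.06 days (vs. the pure-advection estimate x/v = 6.15 d).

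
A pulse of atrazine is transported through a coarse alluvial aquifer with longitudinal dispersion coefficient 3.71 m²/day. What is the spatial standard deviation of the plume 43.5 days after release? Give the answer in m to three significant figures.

Dispersive spreading gives a Gaussian with σ² = 2Dt; advection only shifts the center.
σ = √(2 × 3.71 × 43.5) = 18.0 m.

18.0 m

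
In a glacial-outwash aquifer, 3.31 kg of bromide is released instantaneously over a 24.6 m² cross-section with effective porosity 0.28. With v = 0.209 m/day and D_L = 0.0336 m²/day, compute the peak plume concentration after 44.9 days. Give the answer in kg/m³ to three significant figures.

The peak of an instantaneous 1D plume sits at x = vt; there the Gaussian factor is 1 and C_max = M/(n_e·A·√(4πDt)), where n_e·A is the pore area the mass is dissolved in.
√(4πDt) = √(4π × 0.0336 × 44.9) = 4.354 m, so C_max = 3.31/(0.28 × 24.6 × 4.354) = 0.110 kg/m³.

0.110 kg/m³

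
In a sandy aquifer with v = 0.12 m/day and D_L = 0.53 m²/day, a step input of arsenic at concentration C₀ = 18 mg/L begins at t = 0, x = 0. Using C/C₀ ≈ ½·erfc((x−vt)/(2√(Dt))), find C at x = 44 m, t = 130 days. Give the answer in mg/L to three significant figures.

0.140 mg/L

For a continuous step input, C/C₀ ≈ ½·erfc((x−vt)/(2√(Dt))).
vt = 0.12 × 130 = 15.6 m and 2√(Dt) = 2√(0.53 × 130) = 16.60 m.
Argument (x−vt)/(2√(Dt)) = (44 − 15.6)/16.60 = 1.711; ½·erfc(1.711) = 0.007766.
C = 18 × 0.007766 = 0.140 mg/L.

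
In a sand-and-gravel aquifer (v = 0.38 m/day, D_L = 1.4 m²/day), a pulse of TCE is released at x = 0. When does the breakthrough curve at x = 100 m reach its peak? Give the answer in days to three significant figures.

For the 1D instantaneous-source solution, setting ∂C/∂t = 0 at fixed x gives v²t² + 2Dt − x² = 0, so t = (√(D² + v²x²) − D)/v².
√(D² + v²x²) = √(1.4² + 0.38² × 100²) = 38.03; v² = 0.1444.
t = (38.03 − 1.4)/0.1444 = 254 days (vs. the pure-advection estimate x/v = 263 d).

254 days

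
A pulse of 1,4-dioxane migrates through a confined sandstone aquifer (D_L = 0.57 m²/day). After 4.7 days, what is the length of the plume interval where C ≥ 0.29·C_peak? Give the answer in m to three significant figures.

7.28 m

The plume is Gaussian with σ = √(2Dt) = √(2 × 0.57 × 4.7) = 2.315 m.
C/C_peak = exp(−Δx²/(2σ²)) = 0.29 ⇒ Δx = σ·√(−2 ln 0.29) = 2.315 × 1.573 = 3.641 m.
Width = 2Δx = 7.28 m.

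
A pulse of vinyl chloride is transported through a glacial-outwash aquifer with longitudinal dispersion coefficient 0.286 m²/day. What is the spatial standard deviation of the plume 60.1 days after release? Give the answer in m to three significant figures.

5.86 m

Dispersive spreading gives a Gaussian with σ² = 2Dt; advection only shifts the center.
σ = √(2 × 0.286 × 60.1) = 5.86 m.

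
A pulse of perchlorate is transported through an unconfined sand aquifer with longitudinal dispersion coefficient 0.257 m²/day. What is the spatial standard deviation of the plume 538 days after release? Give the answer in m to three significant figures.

Dispersive spreading gives a Gaussian with σ² = 2Dt; advection only shifts the center.
σ = √(2 × 0.257 × 538) = 16.6 m.

16.6 m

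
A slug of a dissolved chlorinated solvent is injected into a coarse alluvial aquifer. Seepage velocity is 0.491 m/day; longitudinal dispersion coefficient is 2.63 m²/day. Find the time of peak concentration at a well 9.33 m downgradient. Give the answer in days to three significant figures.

11.0 days

For the 1D instantaneous-source solution, setting ∂C/∂t = 0 at fixed x gives v²t² + 2Dt − x² = 0, so t = (√(D² + v²x²) − D)/v².
√(D² + v²x²) = √(2.63² + 0.491² × 9.33²) = 5.282; v² = 0.241081.
t = (5.282 − 2.63)/0.241081 = 11.0 days (vs. the pure-advection estimate x/v = 19.0 d).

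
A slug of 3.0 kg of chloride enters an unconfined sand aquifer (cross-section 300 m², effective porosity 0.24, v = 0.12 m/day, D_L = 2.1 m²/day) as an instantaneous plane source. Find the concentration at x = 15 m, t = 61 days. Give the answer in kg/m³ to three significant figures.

For an instantaneous plane source, C(x,t) = M/(n_e·A·√(4πDt)) · exp(−(x−vt)²/(4Dt)), with n_e·A the pore (flow) area.
Plume center vt = 0.12 × 61 = 7.32 m, so the well at 15 m is 7.68 m downgradient of the peak.
√(4πDt) = 40.12 m, giving peak height M/(n_e·A·√(4πDt)) = 3.0/(0.24 × 300 × 40.12) = 0.001039 kg/m³.
(x−vt)²/(4Dt) = (7.68)²/(4 × 2.1 × 61) = 0.1151; exp(−0.1151) = 0.8913.
C = 0.001039 × 0.8913 = 0.000926 kg/m³.

0.000926 kg/m³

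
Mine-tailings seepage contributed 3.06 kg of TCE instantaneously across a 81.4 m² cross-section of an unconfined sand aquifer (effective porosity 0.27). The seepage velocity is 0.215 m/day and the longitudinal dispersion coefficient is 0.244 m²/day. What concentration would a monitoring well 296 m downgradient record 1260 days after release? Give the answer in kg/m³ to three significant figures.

For an instantaneous plane source, C(x,t) = M/(n_e·A·√(4πDt)) · exp(−(x−vt)²/(4Dt)), with n_e·A the pore (flow) area.
Plume center vt = 0.215 × 1260 = 270.9 m, so the well at 296 m is 25.1 m downgradient of the peak.
√(4πDt) = 62.16 m, giving peak height M/(n_e·A·√(4πDt)) = 3.06/(0.27 × 81.4 × 62.16) = 0.002240 kg/m³.
(x−vt)²/(4Dt) = (25.1)²/(4 × 0.244 × 1260) = 0.5123; exp(−0.5123) = 0.5991.
C = 0.002240 × 0.5991 = 0.00134 kg/m³.

0.00134 kg/m³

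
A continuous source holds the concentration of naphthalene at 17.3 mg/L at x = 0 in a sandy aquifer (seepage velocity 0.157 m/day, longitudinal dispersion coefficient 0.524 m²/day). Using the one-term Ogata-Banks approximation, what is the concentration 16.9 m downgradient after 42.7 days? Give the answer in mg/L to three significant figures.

For a continuous step input, C/C₀ ≈ ½·erfc((x−vt)/(2√(Dt))).
vt = 0.157 × 42.7 = 6.7039 m and 2√(Dt) = 2√(0.524 × 42.7) = 9.460 m.
Argument (x−vt)/(2√(Dt)) = (16.9 − 6.7039)/9.460 = 1.078; ½·erfc(1.078) = 0.06369.
C = 17.3 × 0.06369 = 1.10 mg/L.

1.10 mg/L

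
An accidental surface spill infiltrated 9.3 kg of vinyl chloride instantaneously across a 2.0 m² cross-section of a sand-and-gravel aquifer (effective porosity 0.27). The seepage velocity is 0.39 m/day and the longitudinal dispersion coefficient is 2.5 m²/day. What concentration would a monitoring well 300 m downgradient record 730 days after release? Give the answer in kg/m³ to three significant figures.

0.110 kg/m³

For an instantaneous plane source, C(x,t) = M/(n_e·A·√(4πDt)) · exp(−(x−vt)²/(4Dt)), with n_e·A the pore (flow) area.
Plume center vt = 0.39 × 730 = 284.7 m, so the well at 300 m is 15.3 m downgradient of the peak.
√(4πDt) = 151.4 m, giving peak height M/(n_e·A·√(4πDt)) = 9.3/(0.27 × 2.0 × 151.4) = 0.1138 kg/m³.
(x−vt)²/(4Dt) = (15.3)²/(4 × 2.5 × 730) = 0.03207; exp(−0.03207) = 0.9684.
C = 0.1138 × 0.9684 = 0.110 kg/m³.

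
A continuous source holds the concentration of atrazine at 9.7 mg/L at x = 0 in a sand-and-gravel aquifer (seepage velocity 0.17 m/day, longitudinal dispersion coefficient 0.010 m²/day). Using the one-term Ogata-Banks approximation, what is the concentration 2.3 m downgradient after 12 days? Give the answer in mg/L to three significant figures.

For a continuous step input, C/C₀ ≈ ½·erfc((x−vt)/(2√(Dt))).
vt = 0.17 × 12 = 2.04 m and 2√(Dt) = 2√(0.010 × 12) = 0.6928 m.
Argument (x−vt)/(2√(Dt)) = (2.3 − 2.04)/0.6928 = 0.3753; ½·erfc(0.3753) = 0.2978.
C = 9.7 × 0.2978 = 2.89 mg/L.

2.89 mg/L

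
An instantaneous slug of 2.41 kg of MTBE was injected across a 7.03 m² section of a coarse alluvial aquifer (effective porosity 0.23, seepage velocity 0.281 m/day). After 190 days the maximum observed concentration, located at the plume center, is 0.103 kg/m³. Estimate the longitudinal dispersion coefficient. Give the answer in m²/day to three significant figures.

At the plume center C_max = M/(n_e·A·√(4πDt)), so D = M²/(4πt·(n_e·A·C_max)²).
n_e·A·C_max = 0.23 × 7.03 × 0.103 = 0.1665 kg/m.
D = 2.41²/(4π × 190 × 0.1665²) = 0.0877 m²/day.

0.0877 m²/day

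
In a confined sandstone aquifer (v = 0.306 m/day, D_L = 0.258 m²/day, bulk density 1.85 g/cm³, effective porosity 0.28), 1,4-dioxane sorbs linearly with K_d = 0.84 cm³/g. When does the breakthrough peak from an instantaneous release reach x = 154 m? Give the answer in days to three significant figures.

3280 days

Retardation factor R = 1 + ρ_b·K_d/n = 1 + 1.85 × 0.84/0.28 = 6.550.
Sorption retards both mechanisms: v_R = v/R = 0.04672 m/day, D_R = D/R = 0.03939 m²/day.
Peak time from v_R²t² + 2D_R t − x² = 0: t = (√(D_R² + v_R²x²) − D_R)/v_R².
√(D_R² + v_R²x²) = √(0.03939² + 0.04672² × 154²) = 7.195; v_R² = 0.002183.
t = (7.195 − 0.03939)/0.002183 = 3280 days.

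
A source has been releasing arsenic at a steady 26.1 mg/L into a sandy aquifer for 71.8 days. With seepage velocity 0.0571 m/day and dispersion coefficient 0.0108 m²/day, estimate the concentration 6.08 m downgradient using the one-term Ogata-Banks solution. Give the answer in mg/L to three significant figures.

For a continuous step input, C/C₀ ≈ ½·erfc((x−vt)/(2√(Dt))).
vt = 0.0571 × 71.8 = 4.09978 m and 2√(Dt) = 2√(0.0108 × 71.8) = 1.761 m.
Argument (x−vt)/(2√(Dt)) = (6.08 − 4.09978)/1.761 = 1.124; ½·erfc(1.124) = 0.05597.
C = 26.1 × 0.05597 = 1.46 mg/L.

1.46 mg/L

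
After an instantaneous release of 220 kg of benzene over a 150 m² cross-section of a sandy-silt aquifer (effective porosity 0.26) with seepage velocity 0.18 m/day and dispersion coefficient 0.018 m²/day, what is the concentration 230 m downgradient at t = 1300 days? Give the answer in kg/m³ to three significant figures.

For an instantaneous plane source, C(x,t) = M/(n_e·A·√(4πDt)) · exp(−(x−vt)²/(4Dt)), with n_e·A the pore (flow) area.
Plume center vt = 0.18 × 1300 = 234 m, so the well at 230 m is 4 m upgradient of the peak.
√(4πDt) = 17.15 m, giving peak height M/(n_e·A·√(4πDt)) = 220/(0.26 × 150 × 17.15) = 0.3289 kg/m³.
(x−vt)²/(4Dt) = (-4)²/(4 × 0.018 × 1300) = 0.1709; exp(−0.1709) = 0.8429.
C = 0.3289 × 0.8429 = 0.277 kg/m³.

0.277 kg/m³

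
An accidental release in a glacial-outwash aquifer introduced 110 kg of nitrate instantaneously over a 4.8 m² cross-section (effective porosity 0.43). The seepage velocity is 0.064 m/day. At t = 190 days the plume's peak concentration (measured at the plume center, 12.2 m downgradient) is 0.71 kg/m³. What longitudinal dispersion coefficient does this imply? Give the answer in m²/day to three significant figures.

At the plume center C_max = M/(n_e·A·√(4πDt)), so D = M²/(4πt·(n_e·A·C_max)²).
n_e·A·C_max = 0.43 × 4.8 × 0.71 = 1.465 kg/m.
D = 110²/(4π × 190 × 1.465²) = 2.36 m²/day.

2.36 m²/day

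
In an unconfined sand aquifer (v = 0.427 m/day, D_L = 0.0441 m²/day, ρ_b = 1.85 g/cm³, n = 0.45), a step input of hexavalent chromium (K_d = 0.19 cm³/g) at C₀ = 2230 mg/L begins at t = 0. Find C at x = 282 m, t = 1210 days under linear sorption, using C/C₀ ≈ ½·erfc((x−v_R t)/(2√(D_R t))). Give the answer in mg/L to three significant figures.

Retardation factor R = 1 + ρ_b·K_d/n = 1 + 1.85 × 0.19/0.45 = 1.781.
Sorption retards both mechanisms: v_R = v/R = 0.2398 m/day, D_R = D/R = 0.02476 m²/day.
v_R·t = 0.2398 × 1210 = 290.158 m; 2√(D_R t) = 10.95 m; argument = (282 − 290.158)/10.95 = -0.7450.
C = C₀ × ½·erfc(-0.7450) = 2230 × 0.8540 = 1900 mg/L.

1900 mg/L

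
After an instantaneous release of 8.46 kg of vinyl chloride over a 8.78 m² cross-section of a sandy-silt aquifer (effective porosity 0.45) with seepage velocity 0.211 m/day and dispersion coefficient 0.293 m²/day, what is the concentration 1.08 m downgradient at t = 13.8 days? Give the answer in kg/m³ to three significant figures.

0.244 kg/m³

For an instantaneous plane source, C(x,t) = M/(n_e·A·√(4πDt)) · exp(−(x−vt)²/(4Dt)), with n_e·A the pore (flow) area.
Plume center vt = 0.211 × 13.8 = 2.9118 m, so the well at 1.08 m is 1.8318 m upgradient of the peak.
√(4πDt) = 7.128 m, giving peak height M/(n_e·A·√(4πDt)) = 8.46/(0.45 × 8.78 × 7.128) = 0.3004 kg/m³.
(x−vt)²/(4Dt) = (-1.8318)²/(4 × 0.293 × 13.8) = 0.2075; exp(−0.2075) = 0.8126.
C = 0.3004 × 0.8126 = 0.244 kg/m³.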